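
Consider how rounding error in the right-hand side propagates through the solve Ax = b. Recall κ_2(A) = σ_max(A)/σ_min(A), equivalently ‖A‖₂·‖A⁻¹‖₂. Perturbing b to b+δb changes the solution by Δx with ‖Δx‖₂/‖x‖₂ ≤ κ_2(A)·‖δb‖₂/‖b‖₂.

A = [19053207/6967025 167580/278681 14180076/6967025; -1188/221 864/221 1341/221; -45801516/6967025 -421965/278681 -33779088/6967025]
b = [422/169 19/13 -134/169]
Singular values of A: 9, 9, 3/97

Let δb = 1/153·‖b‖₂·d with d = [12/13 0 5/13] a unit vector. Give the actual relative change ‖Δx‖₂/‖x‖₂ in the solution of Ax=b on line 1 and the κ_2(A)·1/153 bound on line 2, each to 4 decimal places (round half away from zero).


largest singular value 9, smallest 3/97
condition number: 9 ÷ (3/97) = 291.0000
worst-case relative error ≤ 291.0000 × 1/153 = 1.9020
solve Ax = b  →  x = [-8.4690 -56.9542 29.4335]
‖b‖ = 3.0000, ‖x‖ = 64.6671
with δb = [0.0181 0.0000 0.0075], A·Δx = δb → ‖Δx‖ = 0.6340
relative error = 0.0098
tightness: 0.0098 against a bound of 1.9020 (unrounded ratio ≈ 0.0052)

0.0098
1.9020


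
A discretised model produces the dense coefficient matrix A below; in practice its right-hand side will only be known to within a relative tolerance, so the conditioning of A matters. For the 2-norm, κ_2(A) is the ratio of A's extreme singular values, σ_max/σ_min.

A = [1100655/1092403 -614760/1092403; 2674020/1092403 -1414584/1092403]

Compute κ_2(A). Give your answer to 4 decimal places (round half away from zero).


123.5750

AᵀA = [49478250825/7061208961 -26386180920/7061208961; -26386180920/7061208961 14076791424/7061208961]; tr = 219913641/24433249, det = 129600/24433249
eigenvalues of AᵀA: λ = (tr ± √(tr²−4·det))/2 = 9, 14400/24433249
κ = σ_max/σ_min = 3/(120/4943) = 123.5750


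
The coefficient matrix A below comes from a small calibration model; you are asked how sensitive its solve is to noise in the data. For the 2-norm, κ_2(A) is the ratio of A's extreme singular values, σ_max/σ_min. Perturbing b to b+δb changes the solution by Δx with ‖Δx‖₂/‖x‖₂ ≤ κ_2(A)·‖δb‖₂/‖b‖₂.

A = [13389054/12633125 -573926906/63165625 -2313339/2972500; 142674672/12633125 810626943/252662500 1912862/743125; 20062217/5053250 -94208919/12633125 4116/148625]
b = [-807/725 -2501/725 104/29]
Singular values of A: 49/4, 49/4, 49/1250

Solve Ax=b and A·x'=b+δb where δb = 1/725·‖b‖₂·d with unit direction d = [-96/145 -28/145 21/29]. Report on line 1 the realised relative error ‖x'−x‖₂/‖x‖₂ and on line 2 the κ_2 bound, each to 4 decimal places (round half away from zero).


0.0018
0.4310

largest singular value 49/4, smallest 49/1250
κ = σ_max/σ_min = (49/4)/(49/1250) = 312.5000
worst-case relative error ≤ 312.5000 × 1/725 = 0.4310
solve Ax = b  →  x = [-19.9364 -10.7253 99.4983]
‖b‖₂ = 5.0990 and ‖x‖₂ = 102.0411
re-solving with b+δb shifts x by Δx of norm 0.1794
relative error = 0.0018
tightness: 0.0018 against a bound of 0.4310 (unrounded ratio ≈ 0.0041)


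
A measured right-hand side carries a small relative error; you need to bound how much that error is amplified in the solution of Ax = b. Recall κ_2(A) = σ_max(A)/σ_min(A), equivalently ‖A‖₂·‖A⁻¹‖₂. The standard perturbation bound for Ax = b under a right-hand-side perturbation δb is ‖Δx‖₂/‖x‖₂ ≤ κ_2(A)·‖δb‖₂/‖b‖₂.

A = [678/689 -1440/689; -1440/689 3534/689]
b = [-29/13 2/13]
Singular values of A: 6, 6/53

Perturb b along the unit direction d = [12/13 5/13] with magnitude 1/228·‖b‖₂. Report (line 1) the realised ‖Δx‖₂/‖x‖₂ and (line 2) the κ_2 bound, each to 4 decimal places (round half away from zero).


0.0049
0.2325

σ_max = 6, σ_min = 6/53
condition number: 6 ÷ (6/53) = 53.0000
κ_2(A)·‖δb‖/‖b‖ = 0.2325
solve Ax = b  →  x = [-16.3718 -6.6410]
‖b‖₂ = 2.2361 and ‖x‖₂ = 17.6675
re-solving with b+δb shifts x by Δx of norm 0.0866
relative error = 0.0049
realised/bound (from unrounded values) ≈ 0.0211


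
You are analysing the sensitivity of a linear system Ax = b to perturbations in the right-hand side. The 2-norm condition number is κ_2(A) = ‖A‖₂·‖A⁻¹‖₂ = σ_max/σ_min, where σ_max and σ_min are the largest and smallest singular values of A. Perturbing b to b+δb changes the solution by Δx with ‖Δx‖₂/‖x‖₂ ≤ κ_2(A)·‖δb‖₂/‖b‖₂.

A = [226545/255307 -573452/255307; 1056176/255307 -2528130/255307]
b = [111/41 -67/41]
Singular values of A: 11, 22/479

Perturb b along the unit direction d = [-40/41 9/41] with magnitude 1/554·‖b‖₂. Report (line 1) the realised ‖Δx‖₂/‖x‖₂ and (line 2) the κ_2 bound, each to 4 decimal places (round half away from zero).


largest singular value 11, smallest 22/479
κ_2(A) = 11 / (22/479) = 239.5000
perturbation bound = 239.5000·1/554 = 0.4323
solve Ax = b  →  x = [-60.3287 -25.0385]
‖b‖₂ = 3.1623 and ‖x‖₂ = 65.3182
δb = ε·‖b‖·d = [-0.0056 0.0013]; solving A·Δx = δb gives ‖Δx‖ = 0.1243
relative error = 0.0019
realised/bound (from unrounded values) ≈ 0.0044

0.0019
0.4323


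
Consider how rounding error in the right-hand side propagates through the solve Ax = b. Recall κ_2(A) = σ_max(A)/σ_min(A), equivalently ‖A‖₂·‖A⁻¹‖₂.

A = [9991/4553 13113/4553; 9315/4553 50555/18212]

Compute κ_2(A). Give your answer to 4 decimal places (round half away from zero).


125.6000

AᵀA = [221866/24649 1183077/98596; 1183077/98596 6310369/394384]; tr = 9860225/394384, det = 15625/394384
λ_max, λ_min = (9860225/394384 ± √97199388050625/155538739456)/2 = 25, 625/394384
σ_max=√25=5, σ_min=√(625/394384)=(25/628) → κ = 125.6000


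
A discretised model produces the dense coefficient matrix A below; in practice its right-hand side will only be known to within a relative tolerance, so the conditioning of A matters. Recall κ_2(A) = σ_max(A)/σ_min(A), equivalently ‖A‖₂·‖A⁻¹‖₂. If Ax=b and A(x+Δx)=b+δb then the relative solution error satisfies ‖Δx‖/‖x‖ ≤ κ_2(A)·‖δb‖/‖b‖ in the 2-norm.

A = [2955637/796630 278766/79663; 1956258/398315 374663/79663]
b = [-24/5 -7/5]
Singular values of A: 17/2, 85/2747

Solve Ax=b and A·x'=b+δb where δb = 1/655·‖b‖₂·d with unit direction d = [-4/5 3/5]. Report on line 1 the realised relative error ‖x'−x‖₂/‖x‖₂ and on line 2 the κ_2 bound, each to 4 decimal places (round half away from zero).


0.0025
0.4194

largest singular value 17/2, smallest 85/2747
κ = σ_max/σ_min = (17/2)/(85/2747) = 274.7000
κ_2(A)·‖δb‖/‖b‖ = 0.4194
solve Ax = b  →  x = [-67.2049 69.8828]
‖b‖ = 5.0000, ‖x‖ = 96.9541
re-solving with b+δb shifts x by Δx of norm 0.2467
relative error = 0.0025
so the bound overstates the realised error by a factor of ≈ 164.8219 (computed from the unrounded values)


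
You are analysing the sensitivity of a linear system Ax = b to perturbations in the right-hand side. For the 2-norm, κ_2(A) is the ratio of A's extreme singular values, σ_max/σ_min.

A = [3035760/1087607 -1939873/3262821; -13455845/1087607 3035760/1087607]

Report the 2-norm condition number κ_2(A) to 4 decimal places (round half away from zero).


388.2000

AᵀA = [113191911625/703681729 -25468002560/703681729; -25468002560/703681729 51579807409/6333135561]; tr = 636708514/3767481, det = 714025/3767481
λ_max, λ_min = (636708514/3767481 ± √405386971497604096/14193913085361)/2 = 169, 4225/3767481
σ_max=√169=13, σ_min=√(4225/3767481)=(65/1941) → κ = 388.2000


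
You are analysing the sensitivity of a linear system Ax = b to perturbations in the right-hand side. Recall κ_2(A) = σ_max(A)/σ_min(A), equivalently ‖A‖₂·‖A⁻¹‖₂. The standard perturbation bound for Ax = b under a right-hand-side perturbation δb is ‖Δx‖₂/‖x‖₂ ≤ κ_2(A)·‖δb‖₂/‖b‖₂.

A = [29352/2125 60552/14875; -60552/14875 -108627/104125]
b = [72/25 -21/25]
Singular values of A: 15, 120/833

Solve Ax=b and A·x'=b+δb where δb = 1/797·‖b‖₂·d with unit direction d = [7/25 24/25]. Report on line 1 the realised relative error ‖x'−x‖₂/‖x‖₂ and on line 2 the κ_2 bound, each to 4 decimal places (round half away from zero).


largest singular value 15, smallest 120/833
κ = σ_max/σ_min = 15/(120/833) = 104.1250
κ_2(A)·‖δb‖/‖b‖ = 0.1306
solve Ax = b  →  x = [0.1920 0.0560]
‖b‖₂ = 3.0000 and ‖x‖₂ = 0.2000
δb = ε·‖b‖·d = [0.0011 0.0036]; solving A·Δx = δb gives ‖Δx‖ = 0.0261
realised ‖Δx‖/‖x‖ = 0.1306
so the bound is sharp here: realised error equals the bound

0.1306
0.1306


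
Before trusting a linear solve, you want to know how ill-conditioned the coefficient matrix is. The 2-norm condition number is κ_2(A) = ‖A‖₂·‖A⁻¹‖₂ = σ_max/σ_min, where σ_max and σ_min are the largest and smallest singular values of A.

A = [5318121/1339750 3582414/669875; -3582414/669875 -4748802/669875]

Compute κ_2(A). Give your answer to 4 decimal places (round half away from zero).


AᵀA = [3184686849609/71797202500 1061521213203/17949300625; 1061521213203/17949300625 1415392420104/17949300625]; tr = 353850261201/2871888100, det = 151807041/717972025
eigenvalues of AᵀA: λ = (tr ± √(tr²−4·det))/2 = 12321/100, 49284/28718881
so κ_2 = √((12321/100) / (49284/28718881)) = 267.9500

267.9500


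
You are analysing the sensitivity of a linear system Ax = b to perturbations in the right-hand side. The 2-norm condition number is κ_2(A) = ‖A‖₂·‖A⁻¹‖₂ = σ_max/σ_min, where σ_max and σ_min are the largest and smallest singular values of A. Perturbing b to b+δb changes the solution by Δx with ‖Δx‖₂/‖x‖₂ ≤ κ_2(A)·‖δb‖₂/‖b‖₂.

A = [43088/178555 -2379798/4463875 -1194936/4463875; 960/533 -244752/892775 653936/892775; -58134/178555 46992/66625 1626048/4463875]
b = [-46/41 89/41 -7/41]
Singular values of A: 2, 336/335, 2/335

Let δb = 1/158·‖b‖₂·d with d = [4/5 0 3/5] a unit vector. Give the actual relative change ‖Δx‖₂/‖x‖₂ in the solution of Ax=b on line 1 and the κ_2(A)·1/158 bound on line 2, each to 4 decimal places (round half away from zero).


0.0155
2.1203

σ_max = 2, σ_min = 2/335
condition number: 2 ÷ (2/335) = 335.0000
bound on ‖Δx‖/‖x‖: κ·ε = 335.0000·1/158 = 2.1203
solve Ax = b  →  x = [65.3462 93.3361 -122.7864]
‖b‖₂ = 2.4495 and ‖x‖₂ = 167.5060
with δb = [0.0124 0.0000 0.0093], A·Δx = δb → ‖Δx‖ = 2.5968
realised ‖Δx‖/‖x‖ = 0.0155
realised/bound (from unrounded values) ≈ 0.0073


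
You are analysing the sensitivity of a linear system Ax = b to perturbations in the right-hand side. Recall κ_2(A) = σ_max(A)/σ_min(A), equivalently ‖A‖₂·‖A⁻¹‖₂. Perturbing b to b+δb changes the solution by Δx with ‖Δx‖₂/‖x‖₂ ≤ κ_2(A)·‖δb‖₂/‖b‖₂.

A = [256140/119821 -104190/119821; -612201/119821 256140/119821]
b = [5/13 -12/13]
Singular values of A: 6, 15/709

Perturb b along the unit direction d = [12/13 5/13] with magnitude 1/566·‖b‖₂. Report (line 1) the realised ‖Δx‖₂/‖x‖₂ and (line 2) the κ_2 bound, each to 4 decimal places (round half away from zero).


largest singular value 6, smallest 15/709
κ = σ_max/σ_min = 6/(15/709) = 283.6000
bound on ‖Δx‖/‖x‖: κ·ε = 283.6000·1/566 = 0.5011
solve Ax = b  →  x = [0.1538 -0.0641]
‖b‖ = 1.0000, ‖x‖ = 0.1667
Δx = A⁻¹·δb where δb = 1/566·1.0000·d; ‖Δx‖ = 0.0835
dividing the unrounded norms, ‖Δx‖/‖x‖ = 0.5011
tightness: 0.5011 against a bound of 0.5011; the bound is attained (ratio 1)

0.5011
0.5011


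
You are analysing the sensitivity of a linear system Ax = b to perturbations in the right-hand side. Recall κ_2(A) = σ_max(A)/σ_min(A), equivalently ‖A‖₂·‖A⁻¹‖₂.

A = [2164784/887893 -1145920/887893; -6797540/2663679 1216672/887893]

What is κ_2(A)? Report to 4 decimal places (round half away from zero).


form AᵀA = [105092934544/8436606201 -18682977920/2812202067; -18682977920/2812202067 3321549824/937400689] with trace 467082640/29192409 and determinant 65536/29192409
eigenvalues of AᵀA: λ = (tr ± √(tr²−4·det))/2 = 16, 4096/29192409
σ_max=√16=4, σ_min=√(4096/29192409)=(64/5403) → κ = 337.6875

337.6875


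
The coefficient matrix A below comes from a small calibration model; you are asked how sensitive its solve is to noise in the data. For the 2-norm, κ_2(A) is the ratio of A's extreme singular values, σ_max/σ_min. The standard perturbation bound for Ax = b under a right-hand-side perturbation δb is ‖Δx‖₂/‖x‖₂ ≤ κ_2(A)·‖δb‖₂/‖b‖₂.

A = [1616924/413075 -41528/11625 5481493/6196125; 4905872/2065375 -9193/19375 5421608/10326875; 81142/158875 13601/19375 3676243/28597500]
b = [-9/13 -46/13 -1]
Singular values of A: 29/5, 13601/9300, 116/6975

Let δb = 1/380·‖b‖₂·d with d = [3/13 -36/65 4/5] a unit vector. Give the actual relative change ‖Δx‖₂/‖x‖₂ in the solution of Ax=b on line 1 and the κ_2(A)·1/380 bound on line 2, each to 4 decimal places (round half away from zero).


0.0098
0.9178

σ_max = 29/5, σ_min = 116/6975
condition number: (29/5) ÷ (116/6975) = 348.7500
perturbation bound = 348.7500·1/380 = 0.9178
solve Ax = b  →  x = [-14.6690 -1.4342 58.3320]
‖b‖₂ = 3.7417 and ‖x‖₂ = 60.1653
δb = ε·‖b‖·d = [0.0023 -0.0055 0.0079]; solving A·Δx = δb gives ‖Δx‖ = 0.5921
dividing the unrounded norms, ‖Δx‖/‖x‖ = 0.0098
realised/bound (from unrounded values) ≈ 0.0107


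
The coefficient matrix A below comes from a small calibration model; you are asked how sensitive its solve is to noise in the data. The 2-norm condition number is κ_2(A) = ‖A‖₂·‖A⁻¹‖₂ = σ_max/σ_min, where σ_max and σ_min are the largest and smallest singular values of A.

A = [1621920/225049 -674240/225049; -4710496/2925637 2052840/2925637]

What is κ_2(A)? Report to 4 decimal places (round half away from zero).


AᵀA = [277670619136/5091821449 -115694288640/5091821449; -115694288640/5091821449 48210280000/5091821449]; tr = 1928289344/30129121, det = 1638400/30129121
char-poly roots: 64 and 25600/30129121
so κ_2 = √(64 / (25600/30129121)) = 274.4500

274.4500


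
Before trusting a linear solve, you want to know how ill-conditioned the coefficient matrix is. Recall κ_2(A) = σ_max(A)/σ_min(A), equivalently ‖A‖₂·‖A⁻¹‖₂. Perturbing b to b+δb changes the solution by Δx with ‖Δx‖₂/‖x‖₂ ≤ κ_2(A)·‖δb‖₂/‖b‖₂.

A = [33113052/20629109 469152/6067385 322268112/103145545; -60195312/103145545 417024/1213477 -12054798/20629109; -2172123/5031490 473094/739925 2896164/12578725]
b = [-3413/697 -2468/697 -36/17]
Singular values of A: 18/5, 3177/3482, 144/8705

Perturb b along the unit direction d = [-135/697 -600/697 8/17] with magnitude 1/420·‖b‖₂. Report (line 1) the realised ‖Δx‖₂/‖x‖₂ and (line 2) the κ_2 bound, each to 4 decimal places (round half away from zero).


0.0051
0.5182

σ_max = 18/5, σ_min = 144/8705
κ = σ_max/σ_min = (18/5)/(144/8705) = 217.6250
worst-case relative error ≤ 217.6250 × 1/420 = 0.5182
solve Ax = b  →  x = [-126.2166 -112.3197 66.0563]
‖b‖ = 6.4031, ‖x‖ = 181.4106
Δx = A⁻¹·δb where δb = 1/420·6.4031·d; ‖Δx‖ = 0.9216
dividing the unrounded norms, ‖Δx‖/‖x‖ = 0.0051
so the bound overstates the realised error by a factor of ≈ 101.9936 (computed from the unrounded values)


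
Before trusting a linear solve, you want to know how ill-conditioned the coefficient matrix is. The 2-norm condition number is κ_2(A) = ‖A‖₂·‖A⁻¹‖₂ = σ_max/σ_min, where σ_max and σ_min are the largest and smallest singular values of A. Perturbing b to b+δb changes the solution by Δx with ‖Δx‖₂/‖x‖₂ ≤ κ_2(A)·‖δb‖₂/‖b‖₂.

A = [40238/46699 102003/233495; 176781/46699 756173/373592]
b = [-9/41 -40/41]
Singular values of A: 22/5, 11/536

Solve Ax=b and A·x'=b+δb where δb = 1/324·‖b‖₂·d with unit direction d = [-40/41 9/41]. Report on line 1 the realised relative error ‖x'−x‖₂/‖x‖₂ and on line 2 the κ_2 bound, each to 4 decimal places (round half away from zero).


0.6617
0.6617

σ_max = 22/5, σ_min = 11/536
κ = σ_max/σ_min = (22/5)/(11/536) = 214.4000
worst-case relative error ≤ 214.4000 × 1/324 = 0.6617
solve Ax = b  →  x = [-0.2005 -0.1070]
‖b‖₂ = 1.0000 and ‖x‖₂ = 0.2273
re-solving with b+δb shifts x by Δx of norm 0.1504
realised ‖Δx‖/‖x‖ = 0.6617
tightness: 0.6617 against a bound of 0.6617; the bound is attained (ratio 1)


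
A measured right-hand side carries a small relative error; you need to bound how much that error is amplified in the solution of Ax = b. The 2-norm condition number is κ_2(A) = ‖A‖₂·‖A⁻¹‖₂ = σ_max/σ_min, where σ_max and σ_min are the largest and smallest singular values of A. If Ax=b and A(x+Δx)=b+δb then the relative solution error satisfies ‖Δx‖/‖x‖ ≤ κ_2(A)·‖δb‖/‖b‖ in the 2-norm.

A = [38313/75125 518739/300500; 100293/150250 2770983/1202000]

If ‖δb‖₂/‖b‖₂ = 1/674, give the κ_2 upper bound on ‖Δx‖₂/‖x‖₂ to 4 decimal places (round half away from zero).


form AᵀA = [637209189/903002500 17476231059/7224020000; 17476231059/7224020000 479351567529/57792160000] with trace 832212729/92467456 and determinant 50625/92467456
λ_max, λ_min = (832212729/92467456 ± √692559301649787441/8550230419111936)/2 = 9, 5625/92467456
σ_max=√9=3, σ_min=√(5625/92467456)=(75/9616) → κ = 384.6400
bound on ‖Δx‖/‖x‖: κ·ε = 384.6400·1/674 = 0.5707

0.5707


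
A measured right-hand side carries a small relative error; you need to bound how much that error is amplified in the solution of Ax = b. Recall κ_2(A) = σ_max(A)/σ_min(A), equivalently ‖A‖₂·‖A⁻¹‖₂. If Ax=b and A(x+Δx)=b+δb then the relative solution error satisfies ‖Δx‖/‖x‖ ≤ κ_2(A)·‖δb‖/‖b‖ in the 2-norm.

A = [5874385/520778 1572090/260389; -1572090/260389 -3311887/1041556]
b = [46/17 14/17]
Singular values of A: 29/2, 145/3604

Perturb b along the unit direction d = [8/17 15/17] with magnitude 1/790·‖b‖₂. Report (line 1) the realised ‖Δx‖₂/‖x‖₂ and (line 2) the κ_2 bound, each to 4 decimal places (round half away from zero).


0.0018
0.4562

σ_max = 29/2, σ_min = 145/3604
condition number: (29/2) ÷ (145/3604) = 360.4000
worst-case relative error ≤ 360.4000 × 1/790 = 0.4562
solve Ax = b  →  x = [-23.2714 43.9270]
2-norm of b is 2.8284; of x, 49.7105
Δx = A⁻¹·δb where δb = 1/790·2.8284·d; ‖Δx‖ = 0.0890
relative error = 0.0018
realised/bound (from unrounded values) ≈ 0.0039


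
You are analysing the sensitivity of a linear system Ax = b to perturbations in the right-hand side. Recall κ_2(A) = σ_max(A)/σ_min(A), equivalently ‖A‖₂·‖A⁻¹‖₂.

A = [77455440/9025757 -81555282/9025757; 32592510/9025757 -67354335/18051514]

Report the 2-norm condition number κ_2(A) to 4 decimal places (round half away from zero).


299.2625

form AᵀA = [41784715347300/482037215521 -43872921125145/482037215521; -43872921125145/482037215521 184270192495209/1928148862084] with trace 417846675249/2292685924 and determinant 212576400/573171481
eigenvalues of AᵀA: λ = (tr ± √(tr²−4·det))/2 = 729/4, 1166400/573171481
so κ_2 = √((729/4) / (1166400/573171481)) = 299.2625


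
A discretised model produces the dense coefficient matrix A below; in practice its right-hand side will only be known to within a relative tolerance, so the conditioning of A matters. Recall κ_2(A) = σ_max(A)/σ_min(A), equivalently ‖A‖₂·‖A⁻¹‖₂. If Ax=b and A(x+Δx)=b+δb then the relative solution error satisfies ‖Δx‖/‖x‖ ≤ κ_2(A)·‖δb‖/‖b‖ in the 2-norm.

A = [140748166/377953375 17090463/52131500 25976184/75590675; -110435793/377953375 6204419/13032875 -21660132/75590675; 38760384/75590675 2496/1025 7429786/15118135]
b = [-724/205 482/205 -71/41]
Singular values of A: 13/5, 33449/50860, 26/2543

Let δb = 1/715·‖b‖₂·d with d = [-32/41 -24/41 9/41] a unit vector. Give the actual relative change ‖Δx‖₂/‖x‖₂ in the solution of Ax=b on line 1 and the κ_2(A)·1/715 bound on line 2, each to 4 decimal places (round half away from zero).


σ_max = 13/5, σ_min = 26/2543
condition number: (13/5) ÷ (26/2543) = 254.3000
bound on ‖Δx‖/‖x‖: κ·ε = 254.3000·1/715 = 0.3557
solve Ax = b  →  x = [-71.8377 0.9645 66.6510]
‖b‖ = 4.5826, ‖x‖ = 97.9996
δb = ε·‖b‖·d = [-0.0050 -0.0038 0.0014]; solving A·Δx = δb gives ‖Δx‖ = 0.6269
dividing the unrounded norms, ‖Δx‖/‖x‖ = 0.0064
tightness: 0.0064 against a bound of 0.3557 (unrounded ratio ≈ 0.0180)

0.0064
0.3557


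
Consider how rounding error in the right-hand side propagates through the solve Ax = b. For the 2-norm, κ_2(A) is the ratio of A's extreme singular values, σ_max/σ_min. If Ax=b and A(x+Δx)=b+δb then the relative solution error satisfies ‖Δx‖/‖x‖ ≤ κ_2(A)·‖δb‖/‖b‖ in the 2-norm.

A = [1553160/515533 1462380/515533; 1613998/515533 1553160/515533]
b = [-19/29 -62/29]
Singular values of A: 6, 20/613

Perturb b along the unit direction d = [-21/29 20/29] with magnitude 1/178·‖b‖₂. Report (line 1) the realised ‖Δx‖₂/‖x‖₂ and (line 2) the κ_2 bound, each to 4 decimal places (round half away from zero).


from the listed singular values, σ₁ = 6, σ_n = 20/613
condition number: 6 ÷ (20/613) = 183.9000
perturbation bound = 183.9000·1/178 = 1.0331
solve Ax = b  →  x = [20.8966 -22.4247]
‖b‖₂ = 2.2361 and ‖x‖₂ = 30.6518
Δx = A⁻¹·δb where δb = 1/178·2.2361·d; ‖Δx‖ = 0.3850
realised ‖Δx‖/‖x‖ = 0.0126
tightness: 0.0126 against a bound of 1.0331 (unrounded ratio ≈ 0.0122)

0.0126
1.0331


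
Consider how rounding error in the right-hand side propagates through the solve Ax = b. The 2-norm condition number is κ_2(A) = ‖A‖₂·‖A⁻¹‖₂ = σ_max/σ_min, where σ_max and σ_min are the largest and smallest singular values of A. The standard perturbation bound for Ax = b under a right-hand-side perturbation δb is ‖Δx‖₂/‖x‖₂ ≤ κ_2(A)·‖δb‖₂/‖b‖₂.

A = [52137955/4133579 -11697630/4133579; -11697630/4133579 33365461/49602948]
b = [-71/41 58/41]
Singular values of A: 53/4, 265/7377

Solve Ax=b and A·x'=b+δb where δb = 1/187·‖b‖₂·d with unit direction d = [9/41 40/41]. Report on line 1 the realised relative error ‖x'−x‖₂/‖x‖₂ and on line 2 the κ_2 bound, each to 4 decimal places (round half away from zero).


0.0120
1.9725

from the listed singular values, σ₁ = 53/4, σ_n = 265/7377
κ = σ_max/σ_min = (53/4)/(265/7377) = 368.8500
κ_2(A)·‖δb‖/‖b‖ = 1.9725
solve Ax = b  →  x = [5.9635 27.1919]
2-norm of b is 2.2361; of x, 27.8381
re-solving with b+δb shifts x by Δx of norm 0.3329
realised ‖Δx‖/‖x‖ = 0.0120
realised/bound (from unrounded values) ≈ 0.0061


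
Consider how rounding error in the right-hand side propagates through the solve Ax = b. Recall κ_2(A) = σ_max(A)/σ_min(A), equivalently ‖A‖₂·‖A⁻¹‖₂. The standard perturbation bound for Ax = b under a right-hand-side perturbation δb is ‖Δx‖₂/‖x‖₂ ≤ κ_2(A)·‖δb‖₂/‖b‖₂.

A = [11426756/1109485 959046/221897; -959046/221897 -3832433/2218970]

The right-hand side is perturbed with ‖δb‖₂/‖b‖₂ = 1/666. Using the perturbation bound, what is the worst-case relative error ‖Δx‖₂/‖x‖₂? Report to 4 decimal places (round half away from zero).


form AᵀA = [908668541044/7283769025 15143815863/291350761; 15143815863/291350761 631150684681/29135076100] with trace 25241567153/172396900 and determinant 857435524/1077480625
eigenvalues of AᵀA: λ = (tr ± √(tr²−4·det))/2 = 14641/100, 234256/43099225
κ_2(A) = √(λ_max/λ_min) = √((14641/100) / (234256/43099225)) = 164.1250
bound on ‖Δx‖/‖x‖: κ·ε = 164.1250·1/666 = 0.2464

0.2464


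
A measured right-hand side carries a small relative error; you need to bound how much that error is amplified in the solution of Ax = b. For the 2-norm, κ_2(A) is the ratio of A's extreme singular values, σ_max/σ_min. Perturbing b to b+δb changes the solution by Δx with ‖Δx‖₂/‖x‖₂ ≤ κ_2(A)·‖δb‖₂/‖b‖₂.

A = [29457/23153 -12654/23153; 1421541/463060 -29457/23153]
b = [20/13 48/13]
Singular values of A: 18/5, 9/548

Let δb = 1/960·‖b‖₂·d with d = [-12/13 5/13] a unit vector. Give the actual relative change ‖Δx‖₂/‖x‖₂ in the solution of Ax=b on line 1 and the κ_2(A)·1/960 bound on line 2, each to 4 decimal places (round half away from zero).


σ_max = 18/5, σ_min = 9/548
κ_2(A) = (18/5) / (9/548) = 219.2000
worst-case relative error ≤ 219.2000 × 1/960 = 0.2283
solve Ax = b  →  x = [1.0256 -0.4274]
‖b‖ = 4.0000, ‖x‖ = 1.1111
re-solving with b+δb shifts x by Δx of norm 0.2537
realised ‖Δx‖/‖x‖ = 0.2283
realised/bound = 1 exactly: the bound is attained for this b and d

0.2283
0.2283


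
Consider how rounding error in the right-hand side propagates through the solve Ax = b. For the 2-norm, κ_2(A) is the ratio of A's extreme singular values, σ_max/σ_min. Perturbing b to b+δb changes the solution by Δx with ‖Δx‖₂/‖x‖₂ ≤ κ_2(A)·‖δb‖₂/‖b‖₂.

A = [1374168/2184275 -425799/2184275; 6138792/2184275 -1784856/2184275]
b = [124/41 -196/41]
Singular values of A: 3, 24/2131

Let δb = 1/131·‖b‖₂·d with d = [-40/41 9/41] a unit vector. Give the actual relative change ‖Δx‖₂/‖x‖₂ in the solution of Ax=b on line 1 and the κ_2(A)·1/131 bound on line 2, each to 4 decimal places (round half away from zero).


from the listed singular values, σ₁ = 3, σ_n = 24/2131
condition number: 3 ÷ (24/2131) = 266.3750
κ_2(A)·‖δb‖/‖b‖ = 2.0334
solve Ax = b  →  x = [-100.7267 -340.5867]
‖b‖₂ = 5.6569 and ‖x‖₂ = 355.1692
with δb = [-0.0421 0.0095], A·Δx = δb → ‖Δx‖ = 3.8342
dividing the unrounded norms, ‖Δx‖/‖x‖ = 0.0108
tightness: 0.0108 against a bound of 2.0334 (unrounded ratio ≈ 0.0053)

0.0108
2.0334


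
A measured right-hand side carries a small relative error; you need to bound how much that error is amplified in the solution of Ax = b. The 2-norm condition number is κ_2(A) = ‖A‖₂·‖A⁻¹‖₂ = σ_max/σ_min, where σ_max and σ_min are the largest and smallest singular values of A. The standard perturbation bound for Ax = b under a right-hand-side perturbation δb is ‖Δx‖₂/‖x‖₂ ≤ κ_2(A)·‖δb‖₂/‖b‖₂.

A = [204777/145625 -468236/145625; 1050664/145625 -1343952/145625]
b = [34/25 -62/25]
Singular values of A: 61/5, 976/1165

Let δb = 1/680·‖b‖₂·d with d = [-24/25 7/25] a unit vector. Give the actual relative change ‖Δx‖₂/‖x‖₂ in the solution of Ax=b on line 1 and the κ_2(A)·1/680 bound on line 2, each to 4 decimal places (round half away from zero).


from the listed singular values, σ₁ = 61/5, σ_n = 976/1165
κ = σ_max/σ_min = (61/5)/(976/1165) = 14.5625
bound on ‖Δx‖/‖x‖: κ·ε = 14.5625·1/680 = 0.0214
solve Ax = b  →  x = [-2.0082 -1.3012]
2-norm of b is 2.8284; of x, 2.3929
with δb = [-0.0040 0.0012], A·Δx = δb → ‖Δx‖ = 0.0050
dividing the unrounded norms, ‖Δx‖/‖x‖ = 0.0021
realised/bound (from unrounded values) ≈ 0.0969

0.0021
0.0214


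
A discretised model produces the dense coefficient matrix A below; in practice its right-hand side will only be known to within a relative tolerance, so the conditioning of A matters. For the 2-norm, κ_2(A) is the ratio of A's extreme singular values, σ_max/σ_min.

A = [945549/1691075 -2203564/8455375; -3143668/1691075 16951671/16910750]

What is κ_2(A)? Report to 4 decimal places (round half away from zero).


63.6640

form AᵀA = [17242738249/4575575449 -45966064914/22877877245; -45966064914/22877877245 490851083041/457557544900] with trace 7664792069/1583244100 and determinant 366025/63329764
solving λ² − 7664792069/1583244100·λ + 366025/63329764 = 0 gives λ = 121/25, 75625/63329764
so κ_2 = √((121/25) / (75625/63329764)) = 63.6640


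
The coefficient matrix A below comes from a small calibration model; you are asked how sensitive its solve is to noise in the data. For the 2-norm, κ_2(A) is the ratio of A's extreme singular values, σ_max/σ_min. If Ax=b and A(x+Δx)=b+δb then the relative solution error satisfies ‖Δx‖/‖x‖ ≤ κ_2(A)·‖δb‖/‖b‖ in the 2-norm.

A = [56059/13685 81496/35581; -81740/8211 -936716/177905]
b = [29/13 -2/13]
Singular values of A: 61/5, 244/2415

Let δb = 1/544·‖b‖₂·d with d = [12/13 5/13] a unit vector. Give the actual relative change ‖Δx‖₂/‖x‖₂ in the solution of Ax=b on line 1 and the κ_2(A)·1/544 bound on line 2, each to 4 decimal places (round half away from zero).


0.0021
0.2220

largest singular value 61/5, smallest 244/2415
κ_2(A) = (61/5) / (244/2415) = 120.7500
bound on ‖Δx‖/‖x‖: κ·ε = 120.7500·1/544 = 0.2220
solve Ax = b  →  x = [-9.2430 17.5048]
2-norm of b is 2.2361; of x, 19.7953
δb = ε·‖b‖·d = [0.0038 0.0016]; solving A·Δx = δb gives ‖Δx‖ = 0.0407
dividing the unrounded norms, ‖Δx‖/‖x‖ = 0.0021
realised/bound (from unrounded values) ≈ 0.0093


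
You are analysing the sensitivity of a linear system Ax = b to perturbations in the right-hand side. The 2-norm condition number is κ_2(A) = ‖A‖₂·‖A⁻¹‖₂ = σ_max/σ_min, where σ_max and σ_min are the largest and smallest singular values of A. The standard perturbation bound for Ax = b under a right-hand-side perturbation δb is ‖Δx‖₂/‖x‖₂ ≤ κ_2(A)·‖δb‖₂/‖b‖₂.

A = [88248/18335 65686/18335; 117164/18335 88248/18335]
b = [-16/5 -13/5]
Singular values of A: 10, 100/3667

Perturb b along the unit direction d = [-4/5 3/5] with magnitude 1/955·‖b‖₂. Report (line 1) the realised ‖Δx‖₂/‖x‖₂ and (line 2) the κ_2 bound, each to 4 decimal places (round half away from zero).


largest singular value 10, smallest 100/3667
condition number: 10 ÷ (100/3667) = 366.7000
worst-case relative error ≤ 366.7000 × 1/955 = 0.3840
solve Ax = b  →  x = [-22.3220 29.0960]
‖b‖ = 4.1231, ‖x‖ = 36.6722
Δx = A⁻¹·δb where δb = 1/955·4.1231·d; ‖Δx‖ = 0.1583
dividing the unrounded norms, ‖Δx‖/‖x‖ = 0.0043
so the bound overstates the realised error by a factor of ≈ 88.9431 (computed from the unrounded values)

0.0043
0.3840


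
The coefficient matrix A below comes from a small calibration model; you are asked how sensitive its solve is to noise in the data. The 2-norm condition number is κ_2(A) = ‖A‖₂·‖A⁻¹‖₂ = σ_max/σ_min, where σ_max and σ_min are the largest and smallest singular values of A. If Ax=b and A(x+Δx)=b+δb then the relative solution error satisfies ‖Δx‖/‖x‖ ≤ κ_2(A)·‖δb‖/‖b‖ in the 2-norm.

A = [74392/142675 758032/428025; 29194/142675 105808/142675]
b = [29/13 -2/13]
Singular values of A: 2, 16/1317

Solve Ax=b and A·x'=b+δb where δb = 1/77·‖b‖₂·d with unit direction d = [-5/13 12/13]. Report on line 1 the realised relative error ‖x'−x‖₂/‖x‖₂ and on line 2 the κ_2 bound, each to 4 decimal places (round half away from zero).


from the listed singular values, σ₁ = 2, σ_n = 16/1317
condition number: 2 ÷ (16/1317) = 164.6250
perturbation bound = 164.6250·1/77 = 2.1380
solve Ax = b  →  x = [79.3000 -22.0875]
‖b‖₂ = 2.2361 and ‖x‖₂ = 82.3186
Δx = A⁻¹·δb where δb = 1/77·2.2361·d; ‖Δx‖ = 2.3903
dividing the unrounded norms, ‖Δx‖/‖x‖ = 0.0290
tightness: 0.0290 against a bound of 2.1380 (unrounded ratio ≈ 0.0136)

0.0290
2.1380


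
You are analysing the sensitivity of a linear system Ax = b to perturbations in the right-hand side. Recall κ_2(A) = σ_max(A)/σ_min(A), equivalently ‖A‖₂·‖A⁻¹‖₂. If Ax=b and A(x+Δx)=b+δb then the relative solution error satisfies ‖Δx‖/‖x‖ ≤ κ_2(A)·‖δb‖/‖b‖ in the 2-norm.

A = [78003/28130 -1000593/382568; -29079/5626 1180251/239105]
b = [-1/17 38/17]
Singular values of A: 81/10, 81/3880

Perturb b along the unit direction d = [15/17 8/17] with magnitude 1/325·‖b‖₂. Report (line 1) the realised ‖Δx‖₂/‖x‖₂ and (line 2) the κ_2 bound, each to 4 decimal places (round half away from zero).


0.0069
1.1938

from the listed singular values, σ₁ = 81/10, σ_n = 81/3880
κ = σ_max/σ_min = (81/10)/(81/3880) = 388.0000
bound on ‖Δx‖/‖x‖: κ·ε = 388.0000·1/325 = 1.1938
solve Ax = b  →  x = [32.8565 34.8574]
2-norm of b is 2.2361; of x, 47.9019
with δb = [0.0061 0.0032], A·Δx = δb → ‖Δx‖ = 0.3296
dividing the unrounded norms, ‖Δx‖/‖x‖ = 0.0069
tightness: 0.0069 against a bound of 1.1938 (unrounded ratio ≈ 0.0058)


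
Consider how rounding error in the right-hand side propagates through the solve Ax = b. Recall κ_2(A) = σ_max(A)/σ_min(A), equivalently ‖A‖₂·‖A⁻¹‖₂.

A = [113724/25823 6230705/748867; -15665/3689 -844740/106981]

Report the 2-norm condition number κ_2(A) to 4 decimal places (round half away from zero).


form AᵀA = [24957367201/666827329 46792774080/666827329; 46792774080/666827329 87737672425/666827329] with trace 389948234/2307361 and determinant 714025/2307361
solving λ² − 389948234/2307361·λ + 714025/2307361 = 0 gives λ = 169, 4225/2307361
κ_2(A) = √(λ_max/λ_min) = √(169 / (4225/2307361)) = 303.8000

303.8000


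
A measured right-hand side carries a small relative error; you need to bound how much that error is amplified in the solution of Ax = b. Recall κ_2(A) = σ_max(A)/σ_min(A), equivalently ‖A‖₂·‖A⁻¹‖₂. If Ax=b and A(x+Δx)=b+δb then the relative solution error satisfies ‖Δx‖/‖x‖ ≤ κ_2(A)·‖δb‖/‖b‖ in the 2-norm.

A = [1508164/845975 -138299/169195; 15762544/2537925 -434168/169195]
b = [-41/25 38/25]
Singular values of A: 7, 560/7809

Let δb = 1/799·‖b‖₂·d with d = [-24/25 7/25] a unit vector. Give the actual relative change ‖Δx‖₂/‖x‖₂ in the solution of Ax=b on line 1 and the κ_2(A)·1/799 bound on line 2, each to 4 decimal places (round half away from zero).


0.0014
0.1222

σ_max = 7, σ_min = 560/7809
κ_2(A) = 7 / (560/7809) = 97.6125
κ_2(A)·‖δb‖/‖b‖ = 0.1222
solve Ax = b  →  x = [10.8585 25.6890]
‖b‖ = 2.2361, ‖x‖ = 27.8897
Δx = A⁻¹·δb where δb = 1/799·2.2361·d; ‖Δx‖ = 0.0390
relative error = 0.0014
realised/bound (from unrounded values) ≈ 0.0115


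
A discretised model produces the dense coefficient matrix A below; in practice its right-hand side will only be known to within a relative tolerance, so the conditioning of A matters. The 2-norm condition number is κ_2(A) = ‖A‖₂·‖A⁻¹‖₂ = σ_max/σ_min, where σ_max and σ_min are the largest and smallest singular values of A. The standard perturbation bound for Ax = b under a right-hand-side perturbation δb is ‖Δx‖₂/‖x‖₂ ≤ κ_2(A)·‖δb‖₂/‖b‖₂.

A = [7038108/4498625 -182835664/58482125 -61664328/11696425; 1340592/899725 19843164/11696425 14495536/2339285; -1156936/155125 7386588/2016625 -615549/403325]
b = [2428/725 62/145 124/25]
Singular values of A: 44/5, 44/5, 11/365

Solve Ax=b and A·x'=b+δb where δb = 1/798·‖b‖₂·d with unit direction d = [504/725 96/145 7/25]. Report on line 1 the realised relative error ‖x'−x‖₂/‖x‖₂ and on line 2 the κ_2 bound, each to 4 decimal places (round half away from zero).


largest singular value 44/5, smallest 11/365
κ = σ_max/σ_min = (44/5)/(11/365) = 292.0000
κ_2(A)·‖δb‖/‖b‖ = 0.3659
solve Ax = b  →  x = [-62.8610 -107.9936 44.7511]
‖b‖ = 6.0000, ‖x‖ = 132.7282
with δb = [0.0052 0.0050 0.0021], A·Δx = δb → ‖Δx‖ = 0.2495
dividing the unrounded norms, ‖Δx‖/‖x‖ = 0.0019
realised/bound (from unrounded values) ≈ 0.0051

0.0019
0.3659


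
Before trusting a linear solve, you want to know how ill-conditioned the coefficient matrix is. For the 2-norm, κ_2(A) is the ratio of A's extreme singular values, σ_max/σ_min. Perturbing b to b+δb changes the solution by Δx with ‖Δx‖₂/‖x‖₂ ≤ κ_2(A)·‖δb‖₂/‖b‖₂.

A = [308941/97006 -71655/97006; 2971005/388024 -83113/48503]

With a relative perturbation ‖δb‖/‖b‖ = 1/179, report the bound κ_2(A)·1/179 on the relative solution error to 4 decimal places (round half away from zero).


2.0335

form AᵀA = [61266173809/890903104 -1723097475/111362888; -1723097475/111362888 193878829/55681444] with trace 38291633/529984 and determinant 83521/2119936
solving λ² − 38291633/529984·λ + 83521/2119936 = 0 gives λ = 289/4, 289/529984
κ_2(A) = √(λ_max/λ_min) = √((289/4) / (289/529984)) = 364.0000
κ_2(A)·‖δb‖/‖b‖ = 2.0335


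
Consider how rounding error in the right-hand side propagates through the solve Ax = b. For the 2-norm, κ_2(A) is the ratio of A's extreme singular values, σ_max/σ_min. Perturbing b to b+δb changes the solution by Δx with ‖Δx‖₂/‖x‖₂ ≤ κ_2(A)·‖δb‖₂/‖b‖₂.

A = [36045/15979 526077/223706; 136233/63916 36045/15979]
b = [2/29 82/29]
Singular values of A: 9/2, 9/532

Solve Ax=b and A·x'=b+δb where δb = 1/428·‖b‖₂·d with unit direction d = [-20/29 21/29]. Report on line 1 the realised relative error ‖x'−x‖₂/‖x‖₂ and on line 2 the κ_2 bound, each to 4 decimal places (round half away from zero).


largest singular value 9/2, smallest 9/532
condition number: (9/2) ÷ (9/532) = 266.0000
κ_2(A)·‖δb‖/‖b‖ = 0.6215
solve Ax = b  →  x = [-85.3027 81.8544]
‖b‖ = 2.8284, ‖x‖ = 118.2231
with δb = [-0.0046 0.0048], A·Δx = δb → ‖Δx‖ = 0.3906
realised ‖Δx‖/‖x‖ = 0.0033
so the bound overstates the realised error by a factor of ≈ 188.0917 (computed from the unrounded values)

0.0033
0.6215


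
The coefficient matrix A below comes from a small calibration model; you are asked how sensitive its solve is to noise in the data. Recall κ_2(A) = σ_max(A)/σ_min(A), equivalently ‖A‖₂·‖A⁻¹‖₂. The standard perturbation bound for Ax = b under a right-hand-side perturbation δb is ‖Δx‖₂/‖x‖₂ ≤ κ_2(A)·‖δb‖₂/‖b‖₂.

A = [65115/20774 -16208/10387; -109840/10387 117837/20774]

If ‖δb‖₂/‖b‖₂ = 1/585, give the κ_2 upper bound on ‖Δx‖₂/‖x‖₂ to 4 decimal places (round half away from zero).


0.2089

form AᵀA = [52499265625/431559076 -6999300000/107889769; -6999300000/107889769 14936355625/431559076] with trace 116670625/746642 and determinant 9765625/5973136
eigenvalues of AᵀA: λ = (tr ± √(tr²−4·det))/2 = 625/4, 15625/1493284
so κ_2 = √((625/4) / (15625/1493284)) = 122.2000
perturbation bound = 122.2000·1/585 = 0.2089


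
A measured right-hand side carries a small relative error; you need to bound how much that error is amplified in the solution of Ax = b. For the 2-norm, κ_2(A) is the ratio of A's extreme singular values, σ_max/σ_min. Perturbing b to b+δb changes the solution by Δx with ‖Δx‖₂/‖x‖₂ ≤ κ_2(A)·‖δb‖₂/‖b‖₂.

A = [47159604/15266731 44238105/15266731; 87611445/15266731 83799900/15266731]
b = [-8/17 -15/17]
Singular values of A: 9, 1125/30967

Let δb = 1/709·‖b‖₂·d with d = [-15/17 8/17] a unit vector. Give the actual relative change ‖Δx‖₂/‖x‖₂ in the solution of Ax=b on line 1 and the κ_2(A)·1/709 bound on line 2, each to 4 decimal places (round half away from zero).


from the listed singular values, σ₁ = 9, σ_n = 1125/30967
κ = σ_max/σ_min = 9/(1125/30967) = 247.7360
perturbation bound = 247.7360·1/709 = 0.3494
solve Ax = b  →  x = [-0.0805 -0.0766]
‖b‖₂ = 1.0000 and ‖x‖₂ = 0.1111
Δx = A⁻¹·δb where δb = 1/709·1.0000·d; ‖Δx‖ = 0.0388
relative error = 0.3494
realised/bound = 1 exactly: the bound is attained for this b and d

0.3494
0.3494
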